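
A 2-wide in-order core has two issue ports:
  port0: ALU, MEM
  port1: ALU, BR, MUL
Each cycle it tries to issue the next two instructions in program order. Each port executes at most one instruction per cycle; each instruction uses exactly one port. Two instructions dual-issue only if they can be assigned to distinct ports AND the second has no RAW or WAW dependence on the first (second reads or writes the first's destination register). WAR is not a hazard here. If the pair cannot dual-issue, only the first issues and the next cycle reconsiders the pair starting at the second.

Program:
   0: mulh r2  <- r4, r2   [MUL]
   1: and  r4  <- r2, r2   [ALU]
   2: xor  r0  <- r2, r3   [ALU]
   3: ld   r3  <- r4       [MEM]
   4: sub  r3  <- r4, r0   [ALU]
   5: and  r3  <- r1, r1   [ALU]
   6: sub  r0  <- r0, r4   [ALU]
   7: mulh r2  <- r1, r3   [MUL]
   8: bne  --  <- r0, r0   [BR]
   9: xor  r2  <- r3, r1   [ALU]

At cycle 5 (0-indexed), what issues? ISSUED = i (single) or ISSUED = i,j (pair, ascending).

ISSUED = 7

0. mulh @i0  | RAW r2
1. and/xor @i1+i2  | 2-wide
2. ld @i3  | WAW r3
3. sub @i4  | WAW r3
4. and/sub @i5+i6  | 2-wide
5. mulh @i7  | no-port MUL/BR
6. bne/xor @i8+i9  | 2-wide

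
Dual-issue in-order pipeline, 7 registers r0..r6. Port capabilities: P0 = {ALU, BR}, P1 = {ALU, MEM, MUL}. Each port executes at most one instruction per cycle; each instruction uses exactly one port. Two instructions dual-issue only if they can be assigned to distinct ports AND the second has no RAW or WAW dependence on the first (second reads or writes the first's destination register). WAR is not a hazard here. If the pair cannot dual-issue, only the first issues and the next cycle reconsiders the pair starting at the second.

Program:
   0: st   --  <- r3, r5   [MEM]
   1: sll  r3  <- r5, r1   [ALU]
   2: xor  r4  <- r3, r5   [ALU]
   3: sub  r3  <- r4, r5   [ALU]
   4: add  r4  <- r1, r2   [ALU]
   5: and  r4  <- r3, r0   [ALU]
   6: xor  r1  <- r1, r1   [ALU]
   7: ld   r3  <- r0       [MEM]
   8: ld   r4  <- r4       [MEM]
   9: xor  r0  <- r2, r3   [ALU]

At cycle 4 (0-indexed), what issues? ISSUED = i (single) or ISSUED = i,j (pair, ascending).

  cy0 -> i0/i1 (st+sll) 2-wide
  cy1 -> i2 (xor) RAW r4
  cy2 -> i3/i4 (sub+add) 2-wide
  cy3 -> i5/i6 (and+xor) 2-wide
  cy4 -> i7 (ld) no-port MEM/MEM
  cy5 -> i8/i9 (ld+xor) 2-wide

ISSUED = 7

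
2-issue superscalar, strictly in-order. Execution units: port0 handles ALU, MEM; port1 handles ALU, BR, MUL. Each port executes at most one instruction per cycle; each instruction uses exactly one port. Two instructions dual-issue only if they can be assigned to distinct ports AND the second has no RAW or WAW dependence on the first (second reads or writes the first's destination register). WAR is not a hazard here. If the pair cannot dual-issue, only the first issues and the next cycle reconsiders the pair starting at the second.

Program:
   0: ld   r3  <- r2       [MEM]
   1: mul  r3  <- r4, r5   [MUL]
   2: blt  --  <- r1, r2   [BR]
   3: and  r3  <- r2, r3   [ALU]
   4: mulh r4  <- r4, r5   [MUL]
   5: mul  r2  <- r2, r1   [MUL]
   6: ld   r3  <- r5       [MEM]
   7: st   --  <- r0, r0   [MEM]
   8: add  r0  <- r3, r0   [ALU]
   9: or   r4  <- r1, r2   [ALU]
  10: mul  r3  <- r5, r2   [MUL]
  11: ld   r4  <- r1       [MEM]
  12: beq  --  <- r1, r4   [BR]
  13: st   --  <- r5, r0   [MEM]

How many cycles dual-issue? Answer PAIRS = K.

PAIRS = 5

c0: i0 ld.MEM  WAW r3
c1: i1 mul.MUL  no-port MUL/BR
c2: i2&i3 blt.BR+and.ALU  2-wide
c3: i4 mulh.MUL  no-port MUL/MUL
c4: i5&i6 mul.MUL+ld.MEM  2-wide
c5: i7&i8 st.MEM+add.ALU  2-wide
c6: i9&i10 or.ALU+mul.MUL  2-wide
c7: i11 ld.MEM  RAW r4
c8: i12&i13 beq.BR+st.MEM  2-wide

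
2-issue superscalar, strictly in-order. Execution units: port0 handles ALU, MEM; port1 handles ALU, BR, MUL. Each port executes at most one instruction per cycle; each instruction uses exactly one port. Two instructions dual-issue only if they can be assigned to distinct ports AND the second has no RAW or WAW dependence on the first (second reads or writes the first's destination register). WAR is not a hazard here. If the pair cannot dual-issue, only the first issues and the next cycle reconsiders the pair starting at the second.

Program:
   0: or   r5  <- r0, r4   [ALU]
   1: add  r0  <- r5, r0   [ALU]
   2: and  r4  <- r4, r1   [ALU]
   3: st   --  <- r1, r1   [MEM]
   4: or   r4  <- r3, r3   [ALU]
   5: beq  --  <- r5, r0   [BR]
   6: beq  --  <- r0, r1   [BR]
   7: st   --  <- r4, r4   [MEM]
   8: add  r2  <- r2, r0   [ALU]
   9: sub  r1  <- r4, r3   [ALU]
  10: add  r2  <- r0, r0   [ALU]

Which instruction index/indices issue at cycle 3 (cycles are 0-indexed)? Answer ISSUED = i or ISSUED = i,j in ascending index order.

ISSUED = 5

  cy0 -> i0 (or) RAW r5
  cy1 -> i1/i2 (add;and) 2-wide
  cy2 -> i3/i4 (st;or) 2-wide
  cy3 -> i5 (beq) no-port BR/BR
  cy4 -> i6/i7 (beq;st) 2-wide
  cy5 -> i8/i9 (add;sub) 2-wide
  cy6 -> i10 (add) tail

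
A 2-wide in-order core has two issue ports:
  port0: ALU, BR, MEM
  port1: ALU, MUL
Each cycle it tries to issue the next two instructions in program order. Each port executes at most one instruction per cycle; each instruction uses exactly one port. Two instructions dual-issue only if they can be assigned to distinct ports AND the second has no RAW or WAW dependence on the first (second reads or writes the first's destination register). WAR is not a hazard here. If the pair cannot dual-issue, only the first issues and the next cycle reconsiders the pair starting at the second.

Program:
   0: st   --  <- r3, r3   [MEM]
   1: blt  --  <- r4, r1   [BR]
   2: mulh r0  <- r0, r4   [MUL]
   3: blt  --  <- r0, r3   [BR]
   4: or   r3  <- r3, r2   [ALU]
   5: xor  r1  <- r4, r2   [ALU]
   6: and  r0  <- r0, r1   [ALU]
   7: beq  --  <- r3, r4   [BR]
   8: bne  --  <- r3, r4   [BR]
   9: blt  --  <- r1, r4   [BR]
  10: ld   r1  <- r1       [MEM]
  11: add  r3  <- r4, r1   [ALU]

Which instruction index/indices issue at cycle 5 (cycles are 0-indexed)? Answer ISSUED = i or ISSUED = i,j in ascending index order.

ISSUED = 8

[0] i0  st.MEM  -- no-port MEM/BR
[1] i1/i2  blt.BR+mulh.MUL  -- pair
[2] i3/i4  blt.BR+or.ALU  -- pair
[3] i5  xor.ALU  -- RAW r1
[4] i6/i7  and.ALU+beq.BR  -- pair
[5] i8  bne.BR  -- no-port BR/BR
[6] i9  blt.BR  -- no-port BR/MEM
[7] i10  ld.MEM  -- RAW r1
[8] i11  add.ALU  -- tail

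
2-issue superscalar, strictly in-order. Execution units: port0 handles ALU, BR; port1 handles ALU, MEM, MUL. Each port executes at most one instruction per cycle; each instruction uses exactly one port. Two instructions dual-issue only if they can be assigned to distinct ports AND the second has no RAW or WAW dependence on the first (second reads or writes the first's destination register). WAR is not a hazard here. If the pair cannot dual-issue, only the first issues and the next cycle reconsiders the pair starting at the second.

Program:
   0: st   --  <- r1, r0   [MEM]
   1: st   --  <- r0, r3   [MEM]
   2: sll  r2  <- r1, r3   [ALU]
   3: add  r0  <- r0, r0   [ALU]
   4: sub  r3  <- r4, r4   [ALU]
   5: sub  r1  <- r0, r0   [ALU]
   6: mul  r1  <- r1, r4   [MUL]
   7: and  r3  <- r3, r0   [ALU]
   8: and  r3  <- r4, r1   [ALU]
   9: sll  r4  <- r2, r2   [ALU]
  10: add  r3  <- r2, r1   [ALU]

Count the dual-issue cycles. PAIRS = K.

0. st.MEM @i0  | no-port MEM/MEM
1. st.MEM/sll.ALU @i1,i2  | 2-wide
2. add.ALU/sub.ALU @i3,i4  | 2-wide
3. sub.ALU @i5  | RAW+WAW r1
4. mul.MUL/and.ALU @i6,i7  | 2-wide
5. and.ALU/sll.ALU @i8,i9  | 2-wide
6. add.ALU @i10  | tail

PAIRS = 4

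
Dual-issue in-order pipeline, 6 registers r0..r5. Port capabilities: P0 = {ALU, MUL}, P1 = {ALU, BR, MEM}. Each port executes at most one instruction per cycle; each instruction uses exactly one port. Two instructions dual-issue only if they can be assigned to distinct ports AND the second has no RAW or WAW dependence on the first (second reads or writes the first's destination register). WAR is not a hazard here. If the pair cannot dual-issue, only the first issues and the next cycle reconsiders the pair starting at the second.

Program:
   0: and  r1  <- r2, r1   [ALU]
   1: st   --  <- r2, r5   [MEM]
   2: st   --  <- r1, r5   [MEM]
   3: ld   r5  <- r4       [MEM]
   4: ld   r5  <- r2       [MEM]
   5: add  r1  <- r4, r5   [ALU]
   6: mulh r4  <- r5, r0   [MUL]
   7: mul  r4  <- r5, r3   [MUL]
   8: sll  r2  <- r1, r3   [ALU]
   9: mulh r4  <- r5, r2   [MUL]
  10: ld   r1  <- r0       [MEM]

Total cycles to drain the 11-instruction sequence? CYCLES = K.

CYCLES = 7

#0 head=0: and+st i0/i1 2-wide
#1 head=2: st i2 no-port MEM/MEM
#2 head=3: ld i3 no-port MEM/MEM
#3 head=4: ld i4 RAW r5
#4 head=5: add+mulh i5/i6 2-wide
#5 head=7: mul+sll i7/i8 2-wide
#6 head=9: mulh+ld i9/i10 2-wide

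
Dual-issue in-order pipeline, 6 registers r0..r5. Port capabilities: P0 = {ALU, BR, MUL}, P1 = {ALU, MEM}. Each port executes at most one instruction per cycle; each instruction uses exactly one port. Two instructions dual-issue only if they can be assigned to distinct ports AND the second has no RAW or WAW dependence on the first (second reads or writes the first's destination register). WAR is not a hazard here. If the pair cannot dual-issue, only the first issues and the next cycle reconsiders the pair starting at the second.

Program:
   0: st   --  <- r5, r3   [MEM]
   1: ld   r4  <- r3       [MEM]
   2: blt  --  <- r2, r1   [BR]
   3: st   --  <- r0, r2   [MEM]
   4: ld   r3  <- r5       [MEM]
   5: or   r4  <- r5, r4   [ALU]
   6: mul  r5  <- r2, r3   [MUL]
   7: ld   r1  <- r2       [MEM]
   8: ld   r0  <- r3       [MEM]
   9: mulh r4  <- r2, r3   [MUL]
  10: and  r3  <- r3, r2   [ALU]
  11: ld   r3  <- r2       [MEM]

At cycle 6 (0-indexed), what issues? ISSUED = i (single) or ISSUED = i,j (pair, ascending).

ISSUED = 10

#0 head=0: st i0 no-port MEM/MEM
#1 head=1: ld;blt i1/i2 pair
#2 head=3: st i3 no-port MEM/MEM
#3 head=4: ld;or i4/i5 pair
#4 head=6: mul;ld i6/i7 pair
#5 head=8: ld;mulh i8/i9 pair
#6 head=10: and i10 WAW r3
#7 head=11: ld i11 tail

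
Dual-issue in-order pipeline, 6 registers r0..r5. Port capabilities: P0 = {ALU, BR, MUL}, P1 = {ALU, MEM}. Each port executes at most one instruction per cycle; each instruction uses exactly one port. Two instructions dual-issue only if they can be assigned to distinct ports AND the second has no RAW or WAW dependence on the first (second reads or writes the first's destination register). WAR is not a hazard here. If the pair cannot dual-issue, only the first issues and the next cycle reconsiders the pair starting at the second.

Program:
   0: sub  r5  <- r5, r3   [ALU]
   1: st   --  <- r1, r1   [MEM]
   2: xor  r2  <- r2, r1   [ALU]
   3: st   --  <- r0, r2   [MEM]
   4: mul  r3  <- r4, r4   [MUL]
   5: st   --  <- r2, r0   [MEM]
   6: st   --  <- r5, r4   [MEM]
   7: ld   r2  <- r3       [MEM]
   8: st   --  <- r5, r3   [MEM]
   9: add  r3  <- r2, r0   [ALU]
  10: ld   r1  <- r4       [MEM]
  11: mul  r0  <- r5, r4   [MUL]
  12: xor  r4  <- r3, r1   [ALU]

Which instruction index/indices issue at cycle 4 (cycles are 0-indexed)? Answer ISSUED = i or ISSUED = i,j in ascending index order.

ISSUED = 6

t=0 i0,i1:sub st ; 2-wide
t=1 i2:xor ; RAW r2
t=2 i3,i4:st mul ; 2-wide
t=3 i5:st ; no-port MEM/MEM
t=4 i6:st ; no-port MEM/MEM
t=5 i7:ld ; no-port MEM/MEM
t=6 i8,i9:st add ; 2-wide
t=7 i10,i11:ld mul ; 2-wide
t=8 i12:xor ; tail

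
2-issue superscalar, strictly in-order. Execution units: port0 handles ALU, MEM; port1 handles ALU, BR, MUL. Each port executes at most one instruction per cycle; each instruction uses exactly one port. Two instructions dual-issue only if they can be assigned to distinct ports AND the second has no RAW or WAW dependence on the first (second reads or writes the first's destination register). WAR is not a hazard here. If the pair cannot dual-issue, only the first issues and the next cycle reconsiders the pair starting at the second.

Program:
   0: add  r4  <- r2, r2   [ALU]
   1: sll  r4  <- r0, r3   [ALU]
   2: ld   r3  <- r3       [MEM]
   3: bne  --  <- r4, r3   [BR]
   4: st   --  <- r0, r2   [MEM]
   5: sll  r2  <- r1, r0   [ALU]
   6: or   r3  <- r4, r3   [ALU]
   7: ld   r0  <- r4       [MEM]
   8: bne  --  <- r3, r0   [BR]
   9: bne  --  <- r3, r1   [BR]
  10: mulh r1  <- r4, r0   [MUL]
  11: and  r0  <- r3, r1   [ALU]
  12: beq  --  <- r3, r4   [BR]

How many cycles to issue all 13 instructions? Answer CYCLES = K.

CYCLES = 9

  cy0 -> i0 (add) WAW r4
  cy1 -> i1&i2 (sll/ld) dual
  cy2 -> i3&i4 (bne/st) dual
  cy3 -> i5&i6 (sll/or) dual
  cy4 -> i7 (ld) RAW r0
  cy5 -> i8 (bne) no-port BR/BR
  cy6 -> i9 (bne) no-port BR/MUL
  cy7 -> i10 (mulh) RAW r1
  cy8 -> i11&i12 (and/beq) dual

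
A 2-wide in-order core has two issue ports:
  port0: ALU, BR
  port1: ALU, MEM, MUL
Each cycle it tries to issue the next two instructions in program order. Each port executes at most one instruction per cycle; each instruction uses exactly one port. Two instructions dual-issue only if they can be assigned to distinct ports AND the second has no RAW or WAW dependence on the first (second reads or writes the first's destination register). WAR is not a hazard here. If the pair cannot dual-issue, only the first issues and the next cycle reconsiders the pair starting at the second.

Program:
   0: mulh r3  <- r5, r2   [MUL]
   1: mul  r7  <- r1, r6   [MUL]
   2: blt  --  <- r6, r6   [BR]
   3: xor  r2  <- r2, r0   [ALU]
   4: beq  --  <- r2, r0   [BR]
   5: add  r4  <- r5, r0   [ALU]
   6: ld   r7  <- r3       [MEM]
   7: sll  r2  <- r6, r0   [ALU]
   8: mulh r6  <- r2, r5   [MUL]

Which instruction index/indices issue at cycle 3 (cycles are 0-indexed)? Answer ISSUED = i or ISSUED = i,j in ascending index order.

0. mulh.MUL @i0  | no-port MUL/MUL
1. mul.MUL;blt.BR @i1+i2  | pair
2. xor.ALU @i3  | RAW r2
3. beq.BR;add.ALU @i4+i5  | pair
4. ld.MEM;sll.ALU @i6+i7  | pair
5. mulh.MUL @i8  | tail

ISSUED = 4,5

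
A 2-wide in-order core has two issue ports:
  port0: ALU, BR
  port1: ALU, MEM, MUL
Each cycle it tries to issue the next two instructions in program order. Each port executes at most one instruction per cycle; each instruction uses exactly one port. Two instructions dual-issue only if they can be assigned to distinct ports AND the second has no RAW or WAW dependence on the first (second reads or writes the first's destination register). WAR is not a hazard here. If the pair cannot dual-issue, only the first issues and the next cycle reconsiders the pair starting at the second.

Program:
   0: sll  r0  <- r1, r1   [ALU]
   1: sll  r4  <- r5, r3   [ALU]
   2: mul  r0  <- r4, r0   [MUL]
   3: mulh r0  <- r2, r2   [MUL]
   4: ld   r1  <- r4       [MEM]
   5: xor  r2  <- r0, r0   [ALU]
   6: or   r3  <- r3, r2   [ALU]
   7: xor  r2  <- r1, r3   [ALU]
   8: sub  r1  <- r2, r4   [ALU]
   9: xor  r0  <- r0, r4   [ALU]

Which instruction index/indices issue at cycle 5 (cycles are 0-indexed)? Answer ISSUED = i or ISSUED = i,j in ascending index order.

  cy0 -> i0+i1 (sll.ALU sll.ALU) 2-wide
  cy1 -> i2 (mul.MUL) no-port MUL/MUL
  cy2 -> i3 (mulh.MUL) no-port MUL/MEM
  cy3 -> i4+i5 (ld.MEM xor.ALU) 2-wide
  cy4 -> i6 (or.ALU) RAW r3
  cy5 -> i7 (xor.ALU) RAW r2
  cy6 -> i8+i9 (sub.ALU xor.ALU) 2-wide

ISSUED = 7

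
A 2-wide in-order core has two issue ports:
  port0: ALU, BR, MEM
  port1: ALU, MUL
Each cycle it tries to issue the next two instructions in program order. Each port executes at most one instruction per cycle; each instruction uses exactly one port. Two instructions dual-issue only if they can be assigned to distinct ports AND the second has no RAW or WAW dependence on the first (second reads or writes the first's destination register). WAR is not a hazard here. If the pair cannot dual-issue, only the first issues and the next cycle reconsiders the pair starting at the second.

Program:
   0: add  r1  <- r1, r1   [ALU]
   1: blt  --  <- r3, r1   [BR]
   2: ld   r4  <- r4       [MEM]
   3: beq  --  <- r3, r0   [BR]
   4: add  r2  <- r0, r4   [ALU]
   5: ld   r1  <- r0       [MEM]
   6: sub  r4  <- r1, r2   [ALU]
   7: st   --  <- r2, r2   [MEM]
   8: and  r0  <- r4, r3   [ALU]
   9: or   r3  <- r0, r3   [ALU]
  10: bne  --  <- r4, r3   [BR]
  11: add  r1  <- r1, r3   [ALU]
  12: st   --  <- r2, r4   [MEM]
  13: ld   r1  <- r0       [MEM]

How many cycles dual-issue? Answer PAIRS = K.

#0 head=0: add i0 RAW r1
#1 head=1: blt i1 no-port BR/MEM
#2 head=2: ld i2 no-port MEM/BR
#3 head=3: beq/add i3,i4 dual
#4 head=5: ld i5 RAW r1
#5 head=6: sub/st i6,i7 dual
#6 head=8: and i8 RAW r0
#7 head=9: or i9 RAW r3
#8 head=10: bne/add i10,i11 dual
#9 head=12: st i12 no-port MEM/MEM
#10 head=13: ld i13 tail

PAIRS = 3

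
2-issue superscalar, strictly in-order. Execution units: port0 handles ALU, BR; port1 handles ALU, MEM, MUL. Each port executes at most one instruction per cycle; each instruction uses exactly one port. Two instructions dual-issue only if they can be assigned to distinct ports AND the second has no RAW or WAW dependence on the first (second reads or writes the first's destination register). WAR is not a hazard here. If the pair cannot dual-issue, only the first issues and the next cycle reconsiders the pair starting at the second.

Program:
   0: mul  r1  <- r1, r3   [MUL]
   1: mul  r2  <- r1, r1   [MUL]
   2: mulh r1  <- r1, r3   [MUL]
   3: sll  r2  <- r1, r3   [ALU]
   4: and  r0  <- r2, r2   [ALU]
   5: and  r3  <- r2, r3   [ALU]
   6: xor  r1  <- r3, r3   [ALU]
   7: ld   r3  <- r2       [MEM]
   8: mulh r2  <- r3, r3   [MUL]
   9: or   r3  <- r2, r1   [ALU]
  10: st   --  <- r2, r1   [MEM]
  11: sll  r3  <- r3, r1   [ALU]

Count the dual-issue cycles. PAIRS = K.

PAIRS = 3

[0] i0  mul.MUL  -- no-port MUL/MUL
[1] i1  mul.MUL  -- no-port MUL/MUL
[2] i2  mulh.MUL  -- RAW r1
[3] i3  sll.ALU  -- RAW r2
[4] i4,i5  and.ALU/and.ALU  -- 2-wide
[5] i6,i7  xor.ALU/ld.MEM  -- 2-wide
[6] i8  mulh.MUL  -- RAW r2
[7] i9,i10  or.ALU/st.MEM  -- 2-wide
[8] i11  sll.ALU  -- tail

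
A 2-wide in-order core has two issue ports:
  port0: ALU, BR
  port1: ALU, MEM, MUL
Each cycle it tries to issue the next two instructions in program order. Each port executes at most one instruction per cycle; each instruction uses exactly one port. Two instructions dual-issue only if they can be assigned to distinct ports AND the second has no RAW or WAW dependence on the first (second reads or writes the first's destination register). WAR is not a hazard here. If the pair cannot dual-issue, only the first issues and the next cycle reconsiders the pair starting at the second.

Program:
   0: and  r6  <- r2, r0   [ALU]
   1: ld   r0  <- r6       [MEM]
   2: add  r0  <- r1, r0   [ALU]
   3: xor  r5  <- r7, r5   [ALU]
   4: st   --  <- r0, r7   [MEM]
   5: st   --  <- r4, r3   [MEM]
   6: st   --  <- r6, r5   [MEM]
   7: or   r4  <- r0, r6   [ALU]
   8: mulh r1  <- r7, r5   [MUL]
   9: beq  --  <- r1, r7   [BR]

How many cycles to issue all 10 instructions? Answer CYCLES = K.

CYCLES = 8

  cy0 -> i0 (and.ALU) RAW r6
  cy1 -> i1 (ld.MEM) RAW+WAW r0
  cy2 -> i2,i3 (add.ALU/xor.ALU) dual
  cy3 -> i4 (st.MEM) no-port MEM/MEM
  cy4 -> i5 (st.MEM) no-port MEM/MEM
  cy5 -> i6,i7 (st.MEM/or.ALU) dual
  cy6 -> i8 (mulh.MUL) RAW r1
  cy7 -> i9 (beq.BR) tail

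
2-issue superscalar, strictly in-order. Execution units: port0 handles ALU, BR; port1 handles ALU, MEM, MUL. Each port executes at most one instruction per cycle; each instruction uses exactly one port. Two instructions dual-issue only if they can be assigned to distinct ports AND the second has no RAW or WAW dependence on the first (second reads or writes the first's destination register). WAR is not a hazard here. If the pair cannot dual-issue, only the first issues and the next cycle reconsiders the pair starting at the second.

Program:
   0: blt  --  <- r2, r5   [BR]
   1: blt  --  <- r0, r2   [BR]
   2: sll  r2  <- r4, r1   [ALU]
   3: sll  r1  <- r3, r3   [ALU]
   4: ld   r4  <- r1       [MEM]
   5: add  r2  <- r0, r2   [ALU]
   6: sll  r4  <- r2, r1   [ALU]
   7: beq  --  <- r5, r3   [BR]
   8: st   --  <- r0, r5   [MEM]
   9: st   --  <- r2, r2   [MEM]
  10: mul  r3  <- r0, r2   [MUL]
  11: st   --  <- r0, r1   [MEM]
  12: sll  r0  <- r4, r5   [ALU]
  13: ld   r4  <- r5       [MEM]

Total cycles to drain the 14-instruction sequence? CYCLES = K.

CYCLES = 10

#0 head=0: blt.BR i0 no-port BR/BR
#1 head=1: blt.BR+sll.ALU i1/i2 2-wide
#2 head=3: sll.ALU i3 RAW r1
#3 head=4: ld.MEM+add.ALU i4/i5 2-wide
#4 head=6: sll.ALU+beq.BR i6/i7 2-wide
#5 head=8: st.MEM i8 no-port MEM/MEM
#6 head=9: st.MEM i9 no-port MEM/MUL
#7 head=10: mul.MUL i10 no-port MUL/MEM
#8 head=11: st.MEM+sll.ALU i11/i12 2-wide
#9 head=13: ld.MEM i13 tail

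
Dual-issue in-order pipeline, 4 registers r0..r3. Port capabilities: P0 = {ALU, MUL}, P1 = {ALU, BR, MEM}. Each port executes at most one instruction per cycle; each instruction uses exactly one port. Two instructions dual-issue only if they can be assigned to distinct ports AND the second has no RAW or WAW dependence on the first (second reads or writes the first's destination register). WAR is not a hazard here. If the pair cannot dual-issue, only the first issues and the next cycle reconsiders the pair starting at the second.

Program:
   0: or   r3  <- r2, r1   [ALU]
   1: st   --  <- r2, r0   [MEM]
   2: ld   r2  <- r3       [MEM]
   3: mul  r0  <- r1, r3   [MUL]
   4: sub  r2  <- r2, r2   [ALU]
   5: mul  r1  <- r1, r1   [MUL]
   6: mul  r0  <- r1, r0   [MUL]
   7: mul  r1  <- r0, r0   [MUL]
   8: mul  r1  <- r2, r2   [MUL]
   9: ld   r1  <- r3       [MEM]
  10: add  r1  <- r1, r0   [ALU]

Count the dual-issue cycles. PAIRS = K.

#0 head=0: or.ALU;st.MEM i0/i1 dual
#1 head=2: ld.MEM;mul.MUL i2/i3 dual
#2 head=4: sub.ALU;mul.MUL i4/i5 dual
#3 head=6: mul.MUL i6 no-port MUL/MUL
#4 head=7: mul.MUL i7 no-port MUL/MUL
#5 head=8: mul.MUL i8 WAW r1
#6 head=9: ld.MEM i9 RAW+WAW r1
#7 head=10: add.ALU i10 tail

PAIRS = 3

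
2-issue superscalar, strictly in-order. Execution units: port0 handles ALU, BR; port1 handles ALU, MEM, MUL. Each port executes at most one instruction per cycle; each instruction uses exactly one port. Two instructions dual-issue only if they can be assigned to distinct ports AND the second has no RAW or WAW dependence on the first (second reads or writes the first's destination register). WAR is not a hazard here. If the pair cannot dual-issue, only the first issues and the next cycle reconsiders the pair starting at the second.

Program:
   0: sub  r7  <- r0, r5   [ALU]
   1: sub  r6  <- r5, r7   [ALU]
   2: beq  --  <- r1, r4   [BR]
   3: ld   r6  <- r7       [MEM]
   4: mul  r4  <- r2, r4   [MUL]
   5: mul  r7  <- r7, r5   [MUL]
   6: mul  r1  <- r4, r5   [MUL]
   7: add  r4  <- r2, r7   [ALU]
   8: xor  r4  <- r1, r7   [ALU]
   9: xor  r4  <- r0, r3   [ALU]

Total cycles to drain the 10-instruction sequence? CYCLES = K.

0. sub @i0  | RAW r7
1. sub+beq @i1&i2  | 2-wide
2. ld @i3  | no-port MEM/MUL
3. mul @i4  | no-port MUL/MUL
4. mul @i5  | no-port MUL/MUL
5. mul+add @i6&i7  | 2-wide
6. xor @i8  | WAW r4
7. xor @i9  | tail

CYCLES = 8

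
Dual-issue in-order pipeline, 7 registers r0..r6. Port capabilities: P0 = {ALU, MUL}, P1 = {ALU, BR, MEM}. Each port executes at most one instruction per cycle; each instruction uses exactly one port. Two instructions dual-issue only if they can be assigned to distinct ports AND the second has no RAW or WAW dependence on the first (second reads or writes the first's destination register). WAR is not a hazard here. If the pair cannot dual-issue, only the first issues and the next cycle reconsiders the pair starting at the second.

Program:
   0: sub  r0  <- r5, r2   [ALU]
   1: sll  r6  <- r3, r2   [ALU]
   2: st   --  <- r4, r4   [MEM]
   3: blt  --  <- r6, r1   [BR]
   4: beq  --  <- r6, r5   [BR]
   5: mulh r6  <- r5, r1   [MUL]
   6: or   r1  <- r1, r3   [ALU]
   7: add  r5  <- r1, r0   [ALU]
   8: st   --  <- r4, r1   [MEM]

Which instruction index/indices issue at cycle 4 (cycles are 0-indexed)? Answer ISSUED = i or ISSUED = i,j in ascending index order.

#0 head=0: sub.ALU/sll.ALU i0,i1 2-wide
#1 head=2: st.MEM i2 no-port MEM/BR
#2 head=3: blt.BR i3 no-port BR/BR
#3 head=4: beq.BR/mulh.MUL i4,i5 2-wide
#4 head=6: or.ALU i6 RAW r1
#5 head=7: add.ALU/st.MEM i7,i8 2-wide

ISSUED = 6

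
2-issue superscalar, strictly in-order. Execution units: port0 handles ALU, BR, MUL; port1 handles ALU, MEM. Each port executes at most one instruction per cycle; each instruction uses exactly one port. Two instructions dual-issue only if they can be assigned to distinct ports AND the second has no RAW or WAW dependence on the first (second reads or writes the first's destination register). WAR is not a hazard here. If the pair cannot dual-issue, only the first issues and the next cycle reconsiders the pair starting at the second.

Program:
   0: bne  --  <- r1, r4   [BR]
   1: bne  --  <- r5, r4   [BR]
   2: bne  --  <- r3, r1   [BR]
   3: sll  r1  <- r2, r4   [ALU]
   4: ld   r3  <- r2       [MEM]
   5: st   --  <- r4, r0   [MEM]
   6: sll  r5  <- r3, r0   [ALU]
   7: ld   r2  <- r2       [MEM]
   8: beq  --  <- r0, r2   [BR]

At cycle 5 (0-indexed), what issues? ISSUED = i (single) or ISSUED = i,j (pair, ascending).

ISSUED = 7

c0: i0 bne  no-port BR/BR
c1: i1 bne  no-port BR/BR
c2: i2,i3 bne+sll  2-wide
c3: i4 ld  no-port MEM/MEM
c4: i5,i6 st+sll  2-wide
c5: i7 ld  RAW r2
c6: i8 beq  tail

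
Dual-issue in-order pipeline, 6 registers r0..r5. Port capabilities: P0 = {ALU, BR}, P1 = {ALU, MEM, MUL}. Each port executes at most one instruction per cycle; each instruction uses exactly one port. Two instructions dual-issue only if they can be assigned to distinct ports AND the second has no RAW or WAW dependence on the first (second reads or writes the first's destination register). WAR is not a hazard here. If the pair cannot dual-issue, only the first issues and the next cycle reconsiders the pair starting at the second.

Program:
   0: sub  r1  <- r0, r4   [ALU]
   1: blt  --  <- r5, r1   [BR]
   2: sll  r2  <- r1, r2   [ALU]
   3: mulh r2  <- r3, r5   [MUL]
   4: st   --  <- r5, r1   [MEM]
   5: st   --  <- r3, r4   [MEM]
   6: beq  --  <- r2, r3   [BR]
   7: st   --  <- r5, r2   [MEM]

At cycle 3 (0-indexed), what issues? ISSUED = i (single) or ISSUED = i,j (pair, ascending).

0. sub @i0  | RAW r1
1. blt+sll @i1/i2  | 2-wide
2. mulh @i3  | no-port MUL/MEM
3. st @i4  | no-port MEM/MEM
4. st+beq @i5/i6  | 2-wide
5. st @i7  | tail

ISSUED = 4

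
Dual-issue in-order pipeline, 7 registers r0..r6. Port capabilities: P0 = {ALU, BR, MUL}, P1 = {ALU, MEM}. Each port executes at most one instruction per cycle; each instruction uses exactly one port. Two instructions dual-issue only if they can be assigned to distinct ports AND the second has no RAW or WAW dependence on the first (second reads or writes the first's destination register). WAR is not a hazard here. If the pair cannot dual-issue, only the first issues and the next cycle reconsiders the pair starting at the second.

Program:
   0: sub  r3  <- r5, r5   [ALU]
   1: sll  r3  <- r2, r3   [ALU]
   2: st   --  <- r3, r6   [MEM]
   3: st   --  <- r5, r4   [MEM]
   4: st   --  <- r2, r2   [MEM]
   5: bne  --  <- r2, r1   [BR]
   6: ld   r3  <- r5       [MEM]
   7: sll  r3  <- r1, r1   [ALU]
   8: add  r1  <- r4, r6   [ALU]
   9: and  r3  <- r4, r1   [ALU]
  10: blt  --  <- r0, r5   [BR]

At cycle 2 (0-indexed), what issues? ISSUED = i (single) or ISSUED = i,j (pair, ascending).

0. sub.ALU @i0  | RAW+WAW r3
1. sll.ALU @i1  | RAW r3
2. st.MEM @i2  | no-port MEM/MEM
3. st.MEM @i3  | no-port MEM/MEM
4. st.MEM bne.BR @i4+i5  | 2-wide
5. ld.MEM @i6  | WAW r3
6. sll.ALU add.ALU @i7+i8  | 2-wide
7. and.ALU blt.BR @i9+i10  | 2-wide

ISSUED = 2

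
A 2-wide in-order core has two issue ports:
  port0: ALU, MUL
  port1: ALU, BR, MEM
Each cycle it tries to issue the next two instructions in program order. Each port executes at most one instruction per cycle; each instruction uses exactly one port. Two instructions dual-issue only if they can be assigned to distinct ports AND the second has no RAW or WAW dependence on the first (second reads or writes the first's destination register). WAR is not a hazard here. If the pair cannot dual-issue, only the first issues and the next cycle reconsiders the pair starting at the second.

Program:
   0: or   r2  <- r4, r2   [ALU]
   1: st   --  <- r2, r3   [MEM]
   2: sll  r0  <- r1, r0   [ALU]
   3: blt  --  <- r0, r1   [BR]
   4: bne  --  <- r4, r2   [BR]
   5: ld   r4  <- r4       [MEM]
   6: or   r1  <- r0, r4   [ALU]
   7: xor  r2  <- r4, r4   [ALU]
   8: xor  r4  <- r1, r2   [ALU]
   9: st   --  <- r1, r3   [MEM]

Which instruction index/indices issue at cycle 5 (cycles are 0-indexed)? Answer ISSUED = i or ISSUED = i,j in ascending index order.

0. or.ALU @i0  | RAW r2
1. st.MEM+sll.ALU @i1&i2  | dual
2. blt.BR @i3  | no-port BR/BR
3. bne.BR @i4  | no-port BR/MEM
4. ld.MEM @i5  | RAW r4
5. or.ALU+xor.ALU @i6&i7  | dual
6. xor.ALU+st.MEM @i8&i9  | dual

ISSUED = 6,7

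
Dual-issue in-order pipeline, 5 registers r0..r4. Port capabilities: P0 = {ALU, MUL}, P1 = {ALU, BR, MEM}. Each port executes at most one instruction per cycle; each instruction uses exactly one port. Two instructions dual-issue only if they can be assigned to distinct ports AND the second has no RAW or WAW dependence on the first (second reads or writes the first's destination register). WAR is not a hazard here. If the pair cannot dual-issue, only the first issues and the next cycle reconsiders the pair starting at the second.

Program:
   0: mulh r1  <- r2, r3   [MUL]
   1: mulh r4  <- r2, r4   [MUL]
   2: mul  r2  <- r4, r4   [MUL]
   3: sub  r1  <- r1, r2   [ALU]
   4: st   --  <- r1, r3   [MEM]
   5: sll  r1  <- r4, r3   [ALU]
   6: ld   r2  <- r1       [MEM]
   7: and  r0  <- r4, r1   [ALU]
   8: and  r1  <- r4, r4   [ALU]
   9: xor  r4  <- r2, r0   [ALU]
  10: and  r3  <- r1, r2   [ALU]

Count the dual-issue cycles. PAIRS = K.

PAIRS = 3

c0: i0 mulh.MUL  no-port MUL/MUL
c1: i1 mulh.MUL  no-port MUL/MUL
c2: i2 mul.MUL  RAW r2
c3: i3 sub.ALU  RAW r1
c4: i4+i5 st.MEM sll.ALU  2-wide
c5: i6+i7 ld.MEM and.ALU  2-wide
c6: i8+i9 and.ALU xor.ALU  2-wide
c7: i10 and.ALU  tail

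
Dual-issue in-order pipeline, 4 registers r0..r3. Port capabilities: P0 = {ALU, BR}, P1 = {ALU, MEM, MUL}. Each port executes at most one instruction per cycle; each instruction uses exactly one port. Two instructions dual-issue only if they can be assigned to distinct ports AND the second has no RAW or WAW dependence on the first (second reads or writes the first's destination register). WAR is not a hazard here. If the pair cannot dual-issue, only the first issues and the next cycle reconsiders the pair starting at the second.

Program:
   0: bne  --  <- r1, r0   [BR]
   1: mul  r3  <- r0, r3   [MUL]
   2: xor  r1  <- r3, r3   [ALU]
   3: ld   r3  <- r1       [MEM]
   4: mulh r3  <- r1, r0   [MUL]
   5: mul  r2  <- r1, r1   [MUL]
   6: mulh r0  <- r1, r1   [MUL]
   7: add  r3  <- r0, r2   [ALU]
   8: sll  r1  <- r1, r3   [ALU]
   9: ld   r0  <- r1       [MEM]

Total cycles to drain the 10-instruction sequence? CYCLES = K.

CYCLES = 9

  cy0 -> i0+i1 (bne.BR mul.MUL) dual
  cy1 -> i2 (xor.ALU) RAW r1
  cy2 -> i3 (ld.MEM) no-port MEM/MUL
  cy3 -> i4 (mulh.MUL) no-port MUL/MUL
  cy4 -> i5 (mul.MUL) no-port MUL/MUL
  cy5 -> i6 (mulh.MUL) RAW r0
  cy6 -> i7 (add.ALU) RAW r3
  cy7 -> i8 (sll.ALU) RAW r1
  cy8 -> i9 (ld.MEM) tail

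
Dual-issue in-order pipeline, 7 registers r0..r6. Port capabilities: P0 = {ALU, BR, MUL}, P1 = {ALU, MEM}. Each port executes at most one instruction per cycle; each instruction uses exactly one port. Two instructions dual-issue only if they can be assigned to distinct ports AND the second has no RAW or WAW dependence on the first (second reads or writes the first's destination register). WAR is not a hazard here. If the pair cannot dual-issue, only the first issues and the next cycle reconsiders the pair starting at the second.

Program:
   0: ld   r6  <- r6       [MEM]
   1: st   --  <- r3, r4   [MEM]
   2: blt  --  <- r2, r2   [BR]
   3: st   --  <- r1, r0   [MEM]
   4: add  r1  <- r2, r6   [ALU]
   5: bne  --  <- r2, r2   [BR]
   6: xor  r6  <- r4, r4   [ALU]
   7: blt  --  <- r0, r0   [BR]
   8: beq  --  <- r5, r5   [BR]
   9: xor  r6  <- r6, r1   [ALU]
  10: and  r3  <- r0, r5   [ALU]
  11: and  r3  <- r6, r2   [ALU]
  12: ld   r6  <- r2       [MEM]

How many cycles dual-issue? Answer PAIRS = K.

PAIRS = 5

0. ld @i0  | no-port MEM/MEM
1. st blt @i1+i2  | dual
2. st add @i3+i4  | dual
3. bne xor @i5+i6  | dual
4. blt @i7  | no-port BR/BR
5. beq xor @i8+i9  | dual
6. and @i10  | WAW r3
7. and ld @i11+i12  | dual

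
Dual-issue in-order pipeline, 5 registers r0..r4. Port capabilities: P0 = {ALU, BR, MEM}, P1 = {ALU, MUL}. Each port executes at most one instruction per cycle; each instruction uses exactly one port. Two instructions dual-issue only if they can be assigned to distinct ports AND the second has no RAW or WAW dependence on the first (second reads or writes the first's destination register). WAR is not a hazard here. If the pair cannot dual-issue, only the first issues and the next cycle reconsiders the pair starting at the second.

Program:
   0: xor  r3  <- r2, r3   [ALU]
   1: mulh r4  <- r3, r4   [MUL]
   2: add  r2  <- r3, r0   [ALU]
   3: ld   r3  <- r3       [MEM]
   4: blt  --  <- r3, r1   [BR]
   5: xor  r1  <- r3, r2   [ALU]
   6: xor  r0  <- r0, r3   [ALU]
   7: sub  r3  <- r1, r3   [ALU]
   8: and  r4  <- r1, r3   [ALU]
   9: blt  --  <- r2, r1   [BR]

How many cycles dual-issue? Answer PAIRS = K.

c0: i0 xor.ALU  RAW r3
c1: i1+i2 mulh.MUL;add.ALU  2-wide
c2: i3 ld.MEM  no-port MEM/BR
c3: i4+i5 blt.BR;xor.ALU  2-wide
c4: i6+i7 xor.ALU;sub.ALU  2-wide
c5: i8+i9 and.ALU;blt.BR  2-wide

PAIRS = 4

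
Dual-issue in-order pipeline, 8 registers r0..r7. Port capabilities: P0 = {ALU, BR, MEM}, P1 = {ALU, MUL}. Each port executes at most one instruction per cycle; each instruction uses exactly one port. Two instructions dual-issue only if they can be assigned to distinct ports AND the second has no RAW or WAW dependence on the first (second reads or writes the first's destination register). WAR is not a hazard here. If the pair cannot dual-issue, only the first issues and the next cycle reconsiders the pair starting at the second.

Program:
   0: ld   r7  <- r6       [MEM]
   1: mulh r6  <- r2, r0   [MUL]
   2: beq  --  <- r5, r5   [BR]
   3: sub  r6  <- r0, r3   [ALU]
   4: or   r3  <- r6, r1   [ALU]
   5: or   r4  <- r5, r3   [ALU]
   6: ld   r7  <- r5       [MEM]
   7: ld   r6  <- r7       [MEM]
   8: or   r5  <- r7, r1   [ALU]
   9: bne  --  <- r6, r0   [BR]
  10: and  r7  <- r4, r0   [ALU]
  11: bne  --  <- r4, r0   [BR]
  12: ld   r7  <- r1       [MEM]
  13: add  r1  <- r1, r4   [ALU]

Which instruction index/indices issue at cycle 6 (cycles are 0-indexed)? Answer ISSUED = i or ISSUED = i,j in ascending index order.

0. ld/mulh @i0,i1  | dual
1. beq/sub @i2,i3  | dual
2. or @i4  | RAW r3
3. or/ld @i5,i6  | dual
4. ld/or @i7,i8  | dual
5. bne/and @i9,i10  | dual
6. bne @i11  | no-port BR/MEM
7. ld/add @i12,i13  | dual

ISSUED = 11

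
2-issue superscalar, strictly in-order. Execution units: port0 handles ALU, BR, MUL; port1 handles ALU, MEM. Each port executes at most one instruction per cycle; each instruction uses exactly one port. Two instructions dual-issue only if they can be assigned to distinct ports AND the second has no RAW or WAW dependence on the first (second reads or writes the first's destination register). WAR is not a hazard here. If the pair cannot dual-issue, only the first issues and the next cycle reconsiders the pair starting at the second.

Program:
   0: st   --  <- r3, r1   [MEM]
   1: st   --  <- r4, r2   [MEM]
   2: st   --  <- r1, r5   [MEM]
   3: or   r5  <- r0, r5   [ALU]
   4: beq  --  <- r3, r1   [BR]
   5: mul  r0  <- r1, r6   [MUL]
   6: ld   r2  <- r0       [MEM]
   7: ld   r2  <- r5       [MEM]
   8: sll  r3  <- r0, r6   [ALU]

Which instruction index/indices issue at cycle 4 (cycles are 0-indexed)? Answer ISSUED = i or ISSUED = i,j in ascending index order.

[0] i0  st.MEM  -- no-port MEM/MEM
[1] i1  st.MEM  -- no-port MEM/MEM
[2] i2/i3  st.MEM or.ALU  -- pair
[3] i4  beq.BR  -- no-port BR/MUL
[4] i5  mul.MUL  -- RAW r0
[5] i6  ld.MEM  -- no-port MEM/MEM
[6] i7/i8  ld.MEM sll.ALU  -- pair

ISSUED = 5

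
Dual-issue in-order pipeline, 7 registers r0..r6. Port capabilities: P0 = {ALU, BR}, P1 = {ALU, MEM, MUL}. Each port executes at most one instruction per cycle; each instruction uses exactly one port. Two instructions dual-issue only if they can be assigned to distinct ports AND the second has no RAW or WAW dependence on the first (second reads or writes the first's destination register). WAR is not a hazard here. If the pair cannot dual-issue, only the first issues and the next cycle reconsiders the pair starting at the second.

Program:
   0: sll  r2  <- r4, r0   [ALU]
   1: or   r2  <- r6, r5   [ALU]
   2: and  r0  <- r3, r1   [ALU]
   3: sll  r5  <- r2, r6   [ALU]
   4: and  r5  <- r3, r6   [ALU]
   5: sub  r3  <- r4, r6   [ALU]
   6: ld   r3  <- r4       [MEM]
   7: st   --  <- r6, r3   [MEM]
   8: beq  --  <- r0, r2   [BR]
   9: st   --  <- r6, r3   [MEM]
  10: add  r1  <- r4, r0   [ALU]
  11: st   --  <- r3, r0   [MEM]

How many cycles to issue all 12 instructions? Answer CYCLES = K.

t=0 i0:sll.ALU ; WAW r2
t=1 i1/i2:or.ALU;and.ALU ; pair
t=2 i3:sll.ALU ; WAW r5
t=3 i4/i5:and.ALU;sub.ALU ; pair
t=4 i6:ld.MEM ; no-port MEM/MEM
t=5 i7/i8:st.MEM;beq.BR ; pair
t=6 i9/i10:st.MEM;add.ALU ; pair
t=7 i11:st.MEM ; tail

CYCLES = 8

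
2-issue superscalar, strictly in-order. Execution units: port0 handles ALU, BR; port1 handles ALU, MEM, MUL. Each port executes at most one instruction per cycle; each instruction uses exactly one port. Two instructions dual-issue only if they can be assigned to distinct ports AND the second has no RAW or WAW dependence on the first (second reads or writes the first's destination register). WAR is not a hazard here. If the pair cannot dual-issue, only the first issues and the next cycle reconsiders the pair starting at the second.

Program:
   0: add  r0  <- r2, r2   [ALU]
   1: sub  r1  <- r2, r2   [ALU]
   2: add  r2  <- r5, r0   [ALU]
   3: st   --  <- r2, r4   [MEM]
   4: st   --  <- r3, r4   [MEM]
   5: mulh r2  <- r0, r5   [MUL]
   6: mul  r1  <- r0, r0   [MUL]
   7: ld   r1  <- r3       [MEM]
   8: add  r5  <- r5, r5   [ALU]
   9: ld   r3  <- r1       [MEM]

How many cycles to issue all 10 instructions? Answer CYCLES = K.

CYCLES = 8

  cy0 -> i0+i1 (add.ALU+sub.ALU) 2-wide
  cy1 -> i2 (add.ALU) RAW r2
  cy2 -> i3 (st.MEM) no-port MEM/MEM
  cy3 -> i4 (st.MEM) no-port MEM/MUL
  cy4 -> i5 (mulh.MUL) no-port MUL/MUL
  cy5 -> i6 (mul.MUL) no-port MUL/MEM
  cy6 -> i7+i8 (ld.MEM+add.ALU) 2-wide
  cy7 -> i9 (ld.MEM) tail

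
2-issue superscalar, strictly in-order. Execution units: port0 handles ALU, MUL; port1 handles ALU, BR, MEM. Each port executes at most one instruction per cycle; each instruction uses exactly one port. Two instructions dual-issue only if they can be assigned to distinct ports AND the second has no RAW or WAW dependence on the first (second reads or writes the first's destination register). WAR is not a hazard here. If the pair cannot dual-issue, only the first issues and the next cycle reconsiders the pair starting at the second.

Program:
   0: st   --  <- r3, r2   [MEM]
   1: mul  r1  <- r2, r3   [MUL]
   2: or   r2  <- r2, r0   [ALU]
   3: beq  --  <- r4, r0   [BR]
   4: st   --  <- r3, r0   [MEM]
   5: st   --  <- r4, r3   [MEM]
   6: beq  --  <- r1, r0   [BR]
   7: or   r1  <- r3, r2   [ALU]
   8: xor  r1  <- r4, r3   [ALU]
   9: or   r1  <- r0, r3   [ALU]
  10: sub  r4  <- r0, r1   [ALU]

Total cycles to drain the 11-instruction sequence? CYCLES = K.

CYCLES = 8

0. st/mul @i0/i1  | 2-wide
1. or/beq @i2/i3  | 2-wide
2. st @i4  | no-port MEM/MEM
3. st @i5  | no-port MEM/BR
4. beq/or @i6/i7  | 2-wide
5. xor @i8  | WAW r1
6. or @i9  | RAW r1
7. sub @i10  | tail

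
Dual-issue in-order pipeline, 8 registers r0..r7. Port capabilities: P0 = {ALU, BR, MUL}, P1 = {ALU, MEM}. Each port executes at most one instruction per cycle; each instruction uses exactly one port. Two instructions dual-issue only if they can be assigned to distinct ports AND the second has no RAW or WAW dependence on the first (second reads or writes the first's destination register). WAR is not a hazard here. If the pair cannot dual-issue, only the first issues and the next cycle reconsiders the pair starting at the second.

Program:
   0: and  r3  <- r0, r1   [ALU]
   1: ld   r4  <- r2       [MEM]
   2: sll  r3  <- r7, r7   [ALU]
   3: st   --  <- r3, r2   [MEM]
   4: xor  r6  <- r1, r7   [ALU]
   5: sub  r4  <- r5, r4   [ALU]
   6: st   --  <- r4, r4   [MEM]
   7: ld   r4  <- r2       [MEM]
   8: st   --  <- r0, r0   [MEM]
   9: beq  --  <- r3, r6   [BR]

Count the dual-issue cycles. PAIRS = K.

[0] i0,i1  and/ld  -- 2-wide
[1] i2  sll  -- RAW r3
[2] i3,i4  st/xor  -- 2-wide
[3] i5  sub  -- RAW r4
[4] i6  st  -- no-port MEM/MEM
[5] i7  ld  -- no-port MEM/MEM
[6] i8,i9  st/beq  -- 2-wide

PAIRS = 3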